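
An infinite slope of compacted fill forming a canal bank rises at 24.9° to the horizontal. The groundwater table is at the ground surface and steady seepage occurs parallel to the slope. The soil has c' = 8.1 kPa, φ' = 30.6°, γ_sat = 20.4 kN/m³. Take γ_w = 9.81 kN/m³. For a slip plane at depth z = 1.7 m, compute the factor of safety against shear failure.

With seepage parallel to the slope and the water table at the surface, the effective normal stress on the slip plane uses the buoyant unit weight γ' = γ_sat − γ_w while the driving shear stress uses γ_sat:
FS = [c' + γ' z cos²β tanφ'] / [γ_sat z sinβ cosβ]
γ' = 20.4 − 9.81 = 10.59 kN/m³
Numerator = 8.1 + 10.59·1.7·cos²24.9°·tan30.6° = 8.1 + 10.59·1.7·0.8227·0.5914 = 16.860 kPa
Denominator = 20.4·1.7·sin24.9°·cos24.9° = 20.4·1.7·0.4210·0.9070 = 13.244 kPa
FS = 16.860 / 13.244 = 1.273

FS = 1.27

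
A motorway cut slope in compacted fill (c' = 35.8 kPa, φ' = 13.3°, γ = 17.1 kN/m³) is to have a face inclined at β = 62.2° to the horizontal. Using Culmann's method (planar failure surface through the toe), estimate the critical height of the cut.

Culmann's analysis gives the critical failure plane at α_cr = (β + φ')/2 = (62.2 + 13.3)/2 = 37.8°, and the critical height
H_c = (4c'/γ) · sinβ cosφ' / [1 − cos(β − φ')]
    = (4·35.8/17.1) · sin62.2°·cos13.3° / [1 − cos(48.9°)]
    = 8.374 · 0.8846·0.9732 / [1 − 0.6574]
    = 8.374 · 0.8609 / 0.3426
    = 21.04 m

H_c = 21.04 m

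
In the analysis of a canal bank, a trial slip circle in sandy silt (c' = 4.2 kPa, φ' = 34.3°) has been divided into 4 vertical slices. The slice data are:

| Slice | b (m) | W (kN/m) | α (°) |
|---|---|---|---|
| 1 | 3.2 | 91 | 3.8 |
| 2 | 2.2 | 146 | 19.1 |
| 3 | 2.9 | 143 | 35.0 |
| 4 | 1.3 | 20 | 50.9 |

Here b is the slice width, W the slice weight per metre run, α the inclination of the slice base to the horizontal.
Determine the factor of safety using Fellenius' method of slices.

FS = 1.92

Ordinary method of slices: FS = Σ[c'·Δl_i + (W_i cosα_i)·tanφ'] / Σ W_i sinα_i, with Δl_i = b_i / cosα_i.
Slice 1: Δl = 3.2/cos3.8° = 3.207 m; N'_1 = 91·cos3.8° = 90.8; c'Δl = 13.47; W sinα = 6.0
Slice 2: Δl = 2.2/cos19.1° = 2.328 m; N'_2 = 146·cos19.1° = 138.0; c'Δl = 9.78; W sinα = 47.8
Slice 3: Δl = 2.9/cos35.0° = 3.540 m; N'_3 = 143·cos35.0° = 117.1; c'Δl = 14.87; W sinα = 82.0
Slice 4: Δl = 1.3/cos50.9° = 2.061 m; N'_4 = 20·cos50.9° = 12.6; c'Δl = 8.66; W sinα = 15.5
Σc'Δl = 46.8 kN/m; ΣN' = 358.5 kN/m; ΣW sinα = 151.3 kN/m
Resisting = 46.8 + 358.5·tan34.3° = 46.8 + 244.6 = 291.3 kN/m
FS = 291.3 / 151.3 = 1.925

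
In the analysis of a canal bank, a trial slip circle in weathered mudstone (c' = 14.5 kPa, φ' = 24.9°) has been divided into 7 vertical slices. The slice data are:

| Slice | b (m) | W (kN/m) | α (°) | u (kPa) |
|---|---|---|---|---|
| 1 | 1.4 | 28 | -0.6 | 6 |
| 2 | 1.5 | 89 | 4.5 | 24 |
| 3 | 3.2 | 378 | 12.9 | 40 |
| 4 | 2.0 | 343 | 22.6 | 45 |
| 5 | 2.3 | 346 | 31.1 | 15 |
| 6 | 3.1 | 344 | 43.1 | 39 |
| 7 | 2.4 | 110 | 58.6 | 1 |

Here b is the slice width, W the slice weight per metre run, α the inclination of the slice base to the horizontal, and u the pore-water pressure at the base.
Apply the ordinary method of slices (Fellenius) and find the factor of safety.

FS = 0.98

Ordinary method of slices: FS = Σ[c'·Δl_i + (W_i cosα_i − u_i·Δl_i)·tanφ'] / Σ W_i sinα_i, with Δl_i = b_i / cosα_i.
Slice 1: Δl = 1.4/cos(-0.6°) = 1.400 m; N'_1 = 28·cos(-0.6°) − 6·1.400 = 19.6; c'Δl = 20.30; W sinα = -0.3
Slice 2: Δl = 1.5/cos4.5° = 1.505 m; N'_2 = 89·cos4.5° − 24·1.505 = 52.6; c'Δl = 21.82; W sinα = 7.0
Slice 3: Δl = 3.2/cos12.9° = 3.283 m; N'_3 = 378·cos12.9° − 40·3.283 = 237.1; c'Δl = 47.60; W sinα = 84.4
Slice 4: Δl = 2.0/cos22.6° = 2.166 m; N'_4 = 343·cos22.6° − 45·2.166 = 219.2; c'Δl = 31.41; W sinα = 131.8
Slice 5: Δl = 2.3/cos31.1° = 2.686 m; N'_5 = 346·cos31.1° − 15·2.686 = 256.0; c'Δl = 38.95; W sinα = 178.7
Slice 6: Δl = 3.1/cos43.1° = 4.246 m; N'_6 = 344·cos43.1° − 39·4.246 = 85.6; c'Δl = 61.56; W sinα = 235.0
Slice 7: Δl = 2.4/cos58.6° = 4.606 m; N'_7 = 110·cos58.6° − 1·4.606 = 52.7; c'Δl = 66.79; W sinα = 93.9
Σc'Δl = 288.4 kN/m; ΣN' = 922.8 kN/m; ΣW sinα = 730.5 kN/m
Resisting = 288.4 + 922.8·tan24.9° = 288.4 + 428.4 = 716.8 kN/m
FS = 716.8 / 730.5 = 0.981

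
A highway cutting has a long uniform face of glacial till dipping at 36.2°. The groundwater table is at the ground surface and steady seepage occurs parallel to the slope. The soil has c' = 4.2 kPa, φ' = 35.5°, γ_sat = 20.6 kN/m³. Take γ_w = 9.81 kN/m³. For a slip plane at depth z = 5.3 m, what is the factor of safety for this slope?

FS = 0.59

With seepage parallel to the slope and the water table at the surface, the effective normal stress on the slip plane uses the buoyant unit weight γ' = γ_sat − γ_w while the driving shear stress uses γ_sat:
FS = [c' + γ' z cos²β tanφ'] / [γ_sat z sinβ cosβ]
γ' = 20.6 − 9.81 = 10.79 kN/m³
Numerator = 4.2 + 10.79·5.3·cos²36.2°·tan35.5° = 4.2 + 10.79·5.3·0.6512·0.7133 = 30.763 kPa
Denominator = 20.6·5.3·sin36.2°·cos36.2° = 20.6·5.3·0.5906·0.8070 = 52.035 kPa
FS = 30.763 / 52.035 = 0.591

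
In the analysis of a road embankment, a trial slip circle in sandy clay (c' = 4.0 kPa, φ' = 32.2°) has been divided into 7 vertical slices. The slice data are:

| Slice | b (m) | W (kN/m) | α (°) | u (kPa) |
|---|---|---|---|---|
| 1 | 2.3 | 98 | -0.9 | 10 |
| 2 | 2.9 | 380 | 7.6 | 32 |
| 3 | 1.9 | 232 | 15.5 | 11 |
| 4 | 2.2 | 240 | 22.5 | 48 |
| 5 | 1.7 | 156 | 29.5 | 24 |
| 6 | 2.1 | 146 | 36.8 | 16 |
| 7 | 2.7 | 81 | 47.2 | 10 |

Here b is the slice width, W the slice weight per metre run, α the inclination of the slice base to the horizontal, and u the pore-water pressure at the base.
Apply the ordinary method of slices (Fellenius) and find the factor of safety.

FS = 1.42

Ordinary method of slices: FS = Σ[c'·Δl_i + (W_i cosα_i − u_i·Δl_i)·tanφ'] / Σ W_i sinα_i, with Δl_i = b_i / cosα_i.
Slice 1: Δl = 2.3/cos(-0.9°) = 2.300 m; N'_1 = 98·cos(-0.9°) − 10·2.300 = 75.0; c'Δl = 9.20; W sinα = -1.5
Slice 2: Δl = 2.9/cos7.6° = 2.926 m; N'_2 = 380·cos7.6° − 32·2.926 = 283.0; c'Δl = 11.70; W sinα = 50.3
Slice 3: Δl = 1.9/cos15.5° = 1.972 m; N'_3 = 232·cos15.5° − 11·1.972 = 201.9; c'Δl = 7.89; W sinα = 62.0
Slice 4: Δl = 2.2/cos22.5° = 2.381 m; N'_4 = 240·cos22.5° − 48·2.381 = 107.4; c'Δl = 9.53; W sinα = 91.8
Slice 5: Δl = 1.7/cos29.5° = 1.953 m; N'_5 = 156·cos29.5° − 24·1.953 = 88.9; c'Δl = 7.81; W sinα = 76.8
Slice 6: Δl = 2.1/cos36.8° = 2.623 m; N'_6 = 146·cos36.8° − 16·2.623 = 74.9; c'Δl = 10.49; W sinα = 87.5
Slice 7: Δl = 2.7/cos47.2° = 3.974 m; N'_7 = 81·cos47.2° − 10·3.974 = 15.3; c'Δl = 15.90; W sinα = 59.4
Σc'Δl = 72.5 kN/m; ΣN' = 846.5 kN/m; ΣW sinα = 426.3 kN/m
Resisting = 72.5 + 846.5·tan32.2° = 72.5 + 533.0 = 605.6 kN/m
FS = 605.6 / 426.3 = 1.421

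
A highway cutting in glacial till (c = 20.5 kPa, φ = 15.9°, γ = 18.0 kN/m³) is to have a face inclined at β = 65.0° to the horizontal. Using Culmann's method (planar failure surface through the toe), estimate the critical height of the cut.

Culmann's analysis gives the critical failure plane at α_cr = (β + φ)/2 = (65.0 + 15.9)/2 = 40.5°, and the critical height
H_c = (4c/γ) · sinβ cosφ / [1 − cos(β − φ)]
    = (4·20.5/18.0) · sin65.0°·cos15.9° / [1 − cos(49.1°)]
    = 4.556 · 0.9063·0.9617 / [1 − 0.6547]
    = 4.556 · 0.8716 / 0.3453
    = 11.50 m

H_c = 11.50 m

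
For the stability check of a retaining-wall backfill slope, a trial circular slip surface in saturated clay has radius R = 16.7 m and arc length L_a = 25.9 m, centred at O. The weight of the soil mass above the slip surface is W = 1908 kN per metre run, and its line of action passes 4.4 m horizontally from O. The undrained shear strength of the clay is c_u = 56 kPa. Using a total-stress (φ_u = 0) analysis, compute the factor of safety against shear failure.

FS = 2.89

Taking moments about the centre O, the resisting moment is provided by the undrained shear strength acting along the arc:
M_R = c_u·L_a·R = 56·25.90·16.7 = 24221.7 kN·m/m
M_D = W·d = 1908·4.4 = 8395.2 kN·m/m
FS = M_R / M_D = 24221.7 / 8395.2 = 2.885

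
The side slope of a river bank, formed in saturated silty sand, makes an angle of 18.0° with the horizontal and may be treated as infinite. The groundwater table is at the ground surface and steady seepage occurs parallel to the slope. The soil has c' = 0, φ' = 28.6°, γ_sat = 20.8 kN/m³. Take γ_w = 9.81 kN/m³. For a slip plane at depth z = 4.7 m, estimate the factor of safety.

FS = 0.89

With seepage parallel to the slope and the water table at the surface, the effective normal stress on the slip plane uses the buoyant unit weight γ' = γ_sat − γ_w while the driving shear stress uses γ_sat:
FS = [c' + γ' z cos²β tanφ'] / [γ_sat z sinβ cosβ]
(For c' = 0 this reduces to FS = (γ'/γ_sat)·tanφ'/tanβ.)
γ' = 20.8 − 9.81 = 10.99 kN/m³
Numerator = 0.0 + 10.99·4.7·cos²18.0°·tan28.6° = 0.0 + 10.99·4.7·0.9045·0.5452 = 25.473 kPa
Denominator = 20.8·4.7·sin18.0°·cos18.0° = 20.8·4.7·0.3090·0.9511 = 28.731 kPa
FS = 25.473 / 28.731 = 0.887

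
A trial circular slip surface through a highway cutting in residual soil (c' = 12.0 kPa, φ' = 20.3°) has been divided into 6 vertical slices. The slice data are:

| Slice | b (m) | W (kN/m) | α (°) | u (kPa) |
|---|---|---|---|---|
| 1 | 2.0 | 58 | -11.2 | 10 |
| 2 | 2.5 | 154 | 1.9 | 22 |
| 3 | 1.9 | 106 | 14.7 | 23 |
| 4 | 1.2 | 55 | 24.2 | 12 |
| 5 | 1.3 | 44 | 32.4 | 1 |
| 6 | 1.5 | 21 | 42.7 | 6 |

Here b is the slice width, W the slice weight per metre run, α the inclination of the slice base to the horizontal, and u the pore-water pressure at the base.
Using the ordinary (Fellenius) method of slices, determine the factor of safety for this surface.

FS = 2.90

Ordinary method of slices: FS = Σ[c'·Δl_i + (W_i cosα_i − u_i·Δl_i)·tanφ'] / Σ W_i sinα_i, with Δl_i = b_i / cosα_i.
Slice 1: Δl = 2.0/cos(-11.2°) = 2.039 m; N'_1 = 58·cos(-11.2°) − 10·2.039 = 36.5; c'Δl = 24.47; W sinα = -11.3
Slice 2: Δl = 2.5/cos1.9° = 2.501 m; N'_2 = 154·cos1.9° − 22·2.501 = 98.9; c'Δl = 30.02; W sinα = 5.1
Slice 3: Δl = 1.9/cos14.7° = 1.964 m; N'_3 = 106·cos14.7° − 23·1.964 = 57.4; c'Δl = 23.57; W sinα = 26.9
Slice 4: Δl = 1.2/cos24.2° = 1.316 m; N'_4 = 55·cos24.2° − 12·1.316 = 34.4; c'Δl = 15.79; W sinα = 22.5
Slice 5: Δl = 1.3/cos32.4° = 1.540 m; N'_5 = 44·cos32.4° − 1·1.540 = 35.6; c'Δl = 18.48; W sinα = 23.6
Slice 6: Δl = 1.5/cos42.7° = 2.041 m; N'_6 = 21·cos42.7° − 6·2.041 = 3.2; c'Δl = 24.49; W sinα = 14.2
Σc'Δl = 136.8 kN/m; ΣN' = 265.9 kN/m; ΣW sinα = 81.1 kN/m
Resisting = 136.8 + 265.9·tan20.3° = 136.8 + 98.4 = 235.2 kN/m
FS = 235.2 / 81.1 = 2.900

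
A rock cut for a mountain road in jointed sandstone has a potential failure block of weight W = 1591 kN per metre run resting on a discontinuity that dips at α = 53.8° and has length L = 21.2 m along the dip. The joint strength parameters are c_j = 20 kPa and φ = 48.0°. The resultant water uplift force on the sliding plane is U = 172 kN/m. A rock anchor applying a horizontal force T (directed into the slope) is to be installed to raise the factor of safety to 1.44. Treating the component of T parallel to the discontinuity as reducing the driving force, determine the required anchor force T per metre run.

T = 328 kN/m

Resolving forces along and normal to the sliding plane, with the horizontal anchor force T adding T·sinα to the effective normal force and T·cosα acting up the plane against the driving force:
FS = [c_jL + (W cosα − U + T sinα) tanφ] / [W sinα − T cosα]
Without the anchor: N' = 767.7 kN/m, driving T_d = 1283.9 kN/m, resisting R = 20·21.2 + 767.7·tan48.0° = 1276.6 kN/m, FS = 0.99.
Setting FS = 1.44 and solving for T:
1.44·(1283.9 − T cos53.8°) = 1276.6 + T sin53.8°·tan48.0°
T·(sin53.8°·tan48.0° + 1.44·cos53.8°) = 1.44·1283.9 − 1276.6
T·(0.8070·1.1106 + 1.44·0.5906) = 1848.8 − 1276.6 = 572.2
T·1.7467 = 572.2
T = 327.6 kN/m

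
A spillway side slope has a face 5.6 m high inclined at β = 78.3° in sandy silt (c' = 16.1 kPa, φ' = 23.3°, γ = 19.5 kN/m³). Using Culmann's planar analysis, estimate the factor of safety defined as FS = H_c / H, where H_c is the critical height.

H_c = (4c'/γ) · sinβ cosφ' / [1 − cos(β − φ')]
    = (4·16.1/19.5) · sin78.3°·cos23.3° / [1 − cos55.0°]
    = 3.303 · 0.8994 / 0.4264 = 6.97 m
FS = H_c / H = 6.97 / 5.6 = 1.244

FS = 1.24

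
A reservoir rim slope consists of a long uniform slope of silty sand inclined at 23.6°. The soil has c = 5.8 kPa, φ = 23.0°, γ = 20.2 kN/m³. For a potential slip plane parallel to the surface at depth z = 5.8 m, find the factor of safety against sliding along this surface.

For an infinite slope with a slip plane parallel to the surface (no pore pressure): FS = [c + γz cos²β tanφ] / [γz sinβ cosβ].
γz = 20.2·5.8 = 117.16 kN/m²
Numerator = 5.8 + 117.16·cos²23.6°·tan23.0° = 5.8 + 117.16·0.8397·0.4245 = 47.561 kPa
Denominator = 117.16·sin23.6°·cos23.6° = 117.16·0.4003·0.9164 = 42.982 kPa
FS = 47.561 / 42.982 = 1.107

FS = 1.11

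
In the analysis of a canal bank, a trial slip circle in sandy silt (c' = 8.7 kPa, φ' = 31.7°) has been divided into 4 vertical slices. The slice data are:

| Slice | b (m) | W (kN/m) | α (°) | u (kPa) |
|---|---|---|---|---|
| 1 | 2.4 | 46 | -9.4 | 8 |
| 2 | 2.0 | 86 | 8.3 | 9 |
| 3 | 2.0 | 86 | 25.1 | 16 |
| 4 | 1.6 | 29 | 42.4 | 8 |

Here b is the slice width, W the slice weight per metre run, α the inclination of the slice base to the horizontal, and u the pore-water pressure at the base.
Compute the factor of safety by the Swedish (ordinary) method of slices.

FS = 2.67

Ordinary method of slices: FS = Σ[c'·Δl_i + (W_i cosα_i − u_i·Δl_i)·tanφ'] / Σ W_i sinα_i, with Δl_i = b_i / cosα_i.
Slice 1: Δl = 2.4/cos(-9.4°) = 2.433 m; N'_1 = 46·cos(-9.4°) − 8·2.433 = 25.9; c'Δl = 21.16; W sinα = -7.5
Slice 2: Δl = 2.0/cos8.3° = 2.021 m; N'_2 = 86·cos8.3° − 9·2.021 = 66.9; c'Δl = 17.58; W sinα = 12.4
Slice 3: Δl = 2.0/cos25.1° = 2.209 m; N'_3 = 86·cos25.1° − 16·2.209 = 42.5; c'Δl = 19.21; W sinα = 36.5
Slice 4: Δl = 1.6/cos42.4° = 2.167 m; N'_4 = 29·cos42.4° − 8·2.167 = 4.1; c'Δl = 18.85; W sinα = 19.6
Σc'Δl = 76.8 kN/m; ΣN' = 139.5 kN/m; ΣW sinα = 60.9 kN/m
Resisting = 76.8 + 139.5·tan31.7° = 76.8 + 86.1 = 162.9 kN/m
FS = 162.9 / 60.9 = 2.674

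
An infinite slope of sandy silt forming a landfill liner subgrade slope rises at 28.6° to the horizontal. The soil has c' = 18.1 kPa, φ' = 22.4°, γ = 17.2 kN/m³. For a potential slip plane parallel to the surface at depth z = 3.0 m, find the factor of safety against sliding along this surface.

FS = 1.59

For an infinite slope with a slip plane parallel to the surface (no pore pressure): FS = [c' + γz cos²β tanφ'] / [γz sinβ cosβ].
γz = 17.2·3.0 = 51.60 kN/m²
Numerator = 18.1 + 51.60·cos²28.6°·tan22.4° = 18.1 + 51.60·0.7709·0.4122 = 34.495 kPa
Denominator = 51.60·sin28.6°·cos28.6° = 51.60·0.4787·0.8780 = 21.687 kPa
FS = 34.495 / 21.687 = 1.591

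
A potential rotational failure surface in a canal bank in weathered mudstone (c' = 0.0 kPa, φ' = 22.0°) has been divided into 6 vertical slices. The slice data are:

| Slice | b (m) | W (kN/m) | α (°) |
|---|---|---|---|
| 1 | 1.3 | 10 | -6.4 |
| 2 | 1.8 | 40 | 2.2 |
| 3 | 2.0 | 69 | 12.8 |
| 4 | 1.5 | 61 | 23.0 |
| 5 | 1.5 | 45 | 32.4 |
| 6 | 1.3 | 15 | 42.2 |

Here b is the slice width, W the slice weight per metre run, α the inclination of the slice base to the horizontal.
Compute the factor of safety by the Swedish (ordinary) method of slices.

FS = 1.22

Ordinary method of slices: FS = Σ[c'·Δl_i + (W_i cosα_i)·tanφ'] / Σ W_i sinα_i, with Δl_i = b_i / cosα_i.
Slice 1: Δl = 1.3/cos(-6.4°) = 1.308 m; N'_1 = 10·cos(-6.4°) = 9.9; c'Δl = 0.00; W sinα = -1.1
Slice 2: Δl = 1.8/cos2.2° = 1.801 m; N'_2 = 40·cos2.2° = 40.0; c'Δl = 0.00; W sinα = 1.5
Slice 3: Δl = 2.0/cos12.8° = 2.051 m; N'_3 = 69·cos12.8° = 67.3; c'Δl = 0.00; W sinα = 15.3
Slice 4: Δl = 1.5/cos23.0° = 1.630 m; N'_4 = 61·cos23.0° = 56.2; c'Δl = 0.00; W sinα = 23.8
Slice 5: Δl = 1.5/cos32.4° = 1.777 m; N'_5 = 45·cos32.4° = 38.0; c'Δl = 0.00; W sinα = 24.1
Slice 6: Δl = 1.3/cos42.2° = 1.755 m; N'_6 = 15·cos42.2° = 11.1; c'Δl = 0.00; W sinα = 10.1
Σc'Δl = 0.0 kN/m; ΣN' = 222.5 kN/m; ΣW sinα = 73.7 kN/m
Resisting = 0.0 + 222.5·tan22.0° = 0.0 + 89.9 = 89.9 kN/m
FS = 89.9 / 73.7 = 1.219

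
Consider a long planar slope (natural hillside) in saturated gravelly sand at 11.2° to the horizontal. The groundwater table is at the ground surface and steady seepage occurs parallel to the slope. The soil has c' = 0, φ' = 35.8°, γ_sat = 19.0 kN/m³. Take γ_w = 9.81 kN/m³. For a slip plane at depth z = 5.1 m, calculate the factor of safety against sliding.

FS = 1.76

With seepage parallel to the slope and the water table at the surface, the effective normal stress on the slip plane uses the buoyant unit weight γ' = γ_sat − γ_w while the driving shear stress uses γ_sat:
FS = [c' + γ' z cos²β tanφ'] / [γ_sat z sinβ cosβ]
(For c' = 0 this reduces to FS = (γ'/γ_sat)·tanφ'/tanβ.)
γ' = 19.0 − 9.81 = 9.19 kN/m³
Numerator = 0.0 + 9.19·5.1·cos²11.2°·tan35.8° = 0.0 + 9.19·5.1·0.9623·0.7212 = 32.528 kPa
Denominator = 19.0·5.1·sin11.2°·cos11.2° = 19.0·5.1·0.1942·0.9810 = 18.463 kPa
FS = 32.528 / 18.463 = 1.762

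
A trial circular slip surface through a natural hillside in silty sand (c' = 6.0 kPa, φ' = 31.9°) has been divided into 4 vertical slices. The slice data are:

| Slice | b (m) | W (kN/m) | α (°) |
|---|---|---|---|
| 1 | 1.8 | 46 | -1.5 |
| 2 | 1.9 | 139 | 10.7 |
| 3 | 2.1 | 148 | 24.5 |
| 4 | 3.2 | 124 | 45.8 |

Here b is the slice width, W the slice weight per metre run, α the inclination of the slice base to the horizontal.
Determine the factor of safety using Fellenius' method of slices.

Ordinary method of slices: FS = Σ[c'·Δl_i + (W_i cosα_i)·tanφ'] / Σ W_i sinα_i, with Δl_i = b_i / cosα_i.
Slice 1: Δl = 1.8/cos(-1.5°) = 1.801 m; N'_1 = 46·cos(-1.5°) = 46.0; c'Δl = 10.80; W sinα = -1.2
Slice 2: Δl = 1.9/cos10.7° = 1.934 m; N'_2 = 139·cos10.7° = 136.6; c'Δl = 11.60; W sinα = 25.8
Slice 3: Δl = 2.1/cos24.5° = 2.308 m; N'_3 = 148·cos24.5° = 134.7; c'Δl = 13.85; W sinα = 61.4
Slice 4: Δl = 3.2/cos45.8° = 4.590 m; N'_4 = 124·cos45.8° = 86.4; c'Δl = 27.54; W sinα = 88.9
Σc'Δl = 63.8 kN/m; ΣN' = 403.7 kN/m; ΣW sinα = 174.9 kN/m
Resisting = 63.8 + 403.7·tan31.9° = 63.8 + 251.3 = 315.1 kN/m
FS = 315.1 / 174.9 = 1.802

FS = 1.80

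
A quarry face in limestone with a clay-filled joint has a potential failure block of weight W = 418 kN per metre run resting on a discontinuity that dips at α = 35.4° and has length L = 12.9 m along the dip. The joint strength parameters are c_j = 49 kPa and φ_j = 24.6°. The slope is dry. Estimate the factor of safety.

Resolving the block weight along and normal to the plane and applying the Mohr–Coulomb strength on the joint:
N' = W cosα = 418·cos35.4° = 340.7 kN/m
Driving force T = W sinα = 418·sin35.4° = 242.1 kN/m
Resisting force R = c_j·L + N'·tanφ_j = 49·12.9 + 340.7·tan24.6° = 632.1 + 156.0 = 788.1 kN/m
FS = R / T = 788.1 / 242.1 = 3.255

FS = 3.25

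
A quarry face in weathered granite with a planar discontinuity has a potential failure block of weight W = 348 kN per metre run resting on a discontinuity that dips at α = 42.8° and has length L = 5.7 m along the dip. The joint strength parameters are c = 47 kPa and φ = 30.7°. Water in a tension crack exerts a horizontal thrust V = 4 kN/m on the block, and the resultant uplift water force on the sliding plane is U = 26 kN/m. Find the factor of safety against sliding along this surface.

Resolving the block weight along and normal to the plane and applying the Mohr–Coulomb strength on the joint:
N' = W cosα − U − V sinα = 348·cos42.8° − 26 − 4·sin42.8° = 226.6 kN/m
Driving force T = W sinα + V cosα = 348·sin42.8° + 4·cos42.8° = 239.4 kN/m
Resisting force R = c·L + N'·tanφ = 47·5.7 + 226.6·tan30.7° = 267.9 + 134.6 = 402.5 kN/m
FS = R / T = 402.5 / 239.4 = 1.681

FS = 1.68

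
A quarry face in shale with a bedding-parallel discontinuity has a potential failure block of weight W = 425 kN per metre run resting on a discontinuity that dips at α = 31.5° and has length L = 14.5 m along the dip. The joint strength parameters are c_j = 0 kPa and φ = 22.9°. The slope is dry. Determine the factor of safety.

FS = 0.69

Resolving the block weight along and normal to the plane and applying the Mohr–Coulomb strength on the joint:
N' = W cosα = 425·cos31.5° = 362.4 kN/m
Driving force T = W sinα = 425·sin31.5° = 222.1 kN/m
Resisting force R = c_j·L + N'·tanφ = 0·14.5 + 362.4·tan22.9° = 0.0 + 153.1 = 153.1 kN/m
FS = R / T = 153.1 / 222.1 = 0.689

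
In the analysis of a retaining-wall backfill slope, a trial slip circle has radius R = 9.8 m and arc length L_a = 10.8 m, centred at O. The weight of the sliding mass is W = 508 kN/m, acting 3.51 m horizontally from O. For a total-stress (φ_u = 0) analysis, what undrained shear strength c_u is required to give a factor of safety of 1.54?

FS = c_u·L_a·R / (W·d), so c_u = FS·W·d / (L_a·R).
c_u = 1.54·508·3.51 / (10.80·9.8) = 2745.9 / 105.84 = 25.94 kPa

c_u = 25.9 kPa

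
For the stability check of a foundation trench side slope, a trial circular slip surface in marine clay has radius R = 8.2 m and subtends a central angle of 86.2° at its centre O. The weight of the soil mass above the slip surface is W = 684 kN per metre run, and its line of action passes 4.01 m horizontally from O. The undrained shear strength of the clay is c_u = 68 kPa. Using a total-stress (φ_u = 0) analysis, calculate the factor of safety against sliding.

Taking moments about the centre O, the resisting moment is provided by the undrained shear strength acting along the arc:
Arc length L_a = R·θ = 8.2·(86.2°·π/180) = 8.2·1.5045 = 12.34 m
M_R = c_u·L_a·R = 68·12.34·8.2 = 6878.9 kN·m/m
M_D = W·d = 684·4.01 = 2742.8 kN·m/m
FS = M_R / M_D = 6878.9 / 2742.8 = 2.508

FS = 2.51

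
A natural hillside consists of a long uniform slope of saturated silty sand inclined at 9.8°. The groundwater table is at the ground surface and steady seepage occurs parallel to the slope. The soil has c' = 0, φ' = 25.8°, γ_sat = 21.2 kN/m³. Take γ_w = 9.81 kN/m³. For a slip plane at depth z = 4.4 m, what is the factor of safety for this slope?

FS = 1.50

With seepage parallel to the slope and the water table at the surface, the effective normal stress on the slip plane uses the buoyant unit weight γ' = γ_sat − γ_w while the driving shear stress uses γ_sat:
FS = [c' + γ' z cos²β tanφ'] / [γ_sat z sinβ cosβ]
(For c' = 0 this reduces to FS = (γ'/γ_sat)·tanφ'/tanβ.)
γ' = 21.2 − 9.81 = 11.39 kN/m³
Numerator = 0.0 + 11.39·4.4·cos²9.8°·tan25.8° = 0.0 + 11.39·4.4·0.9710·0.4834 = 23.525 kPa
Denominator = 21.2·4.4·sin9.8°·cos9.8° = 21.2·4.4·0.1702·0.9854 = 15.645 kPa
FS = 23.525 / 15.645 = 1.504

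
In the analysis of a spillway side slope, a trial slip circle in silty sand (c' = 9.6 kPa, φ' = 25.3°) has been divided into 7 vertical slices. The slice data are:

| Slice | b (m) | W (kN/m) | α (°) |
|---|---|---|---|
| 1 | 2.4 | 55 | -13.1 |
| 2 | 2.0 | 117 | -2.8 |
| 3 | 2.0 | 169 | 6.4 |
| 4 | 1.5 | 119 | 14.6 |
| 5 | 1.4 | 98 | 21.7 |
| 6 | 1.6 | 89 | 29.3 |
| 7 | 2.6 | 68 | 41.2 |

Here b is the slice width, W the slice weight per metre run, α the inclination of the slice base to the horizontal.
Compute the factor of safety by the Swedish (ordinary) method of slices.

Ordinary method of slices: FS = Σ[c'·Δl_i + (W_i cosα_i)·tanφ'] / Σ W_i sinα_i, with Δl_i = b_i / cosα_i.
Slice 1: Δl = 2.4/cos(-13.1°) = 2.464 m; N'_1 = 55·cos(-13.1°) = 53.6; c'Δl = 23.66; W sinα = -12.5
Slice 2: Δl = 2.0/cos(-2.8°) = 2.002 m; N'_2 = 117·cos(-2.8°) = 116.9; c'Δl = 19.22; W sinα = -5.7
Slice 3: Δl = 2.0/cos6.4° = 2.013 m; N'_3 = 169·cos6.4° = 167.9; c'Δl = 19.32; W sinα = 18.8
Slice 4: Δl = 1.5/cos14.6° = 1.550 m; N'_4 = 119·cos14.6° = 115.2; c'Δl = 14.88; W sinα = 30.0
Slice 5: Δl = 1.4/cos21.7° = 1.507 m; N'_5 = 98·cos21.7° = 91.1; c'Δl = 14.47; W sinα = 36.2
Slice 6: Δl = 1.6/cos29.3° = 1.835 m; N'_6 = 89·cos29.3° = 77.6; c'Δl = 17.61; W sinα = 43.6
Slice 7: Δl = 2.6/cos41.2° = 3.456 m; N'_7 = 68·cos41.2° = 51.2; c'Δl = 33.17; W sinα = 44.8
Σc'Δl = 142.3 kN/m; ΣN' = 673.4 kN/m; ΣW sinα = 155.2 kN/m
Resisting = 142.3 + 673.4·tan25.3° = 142.3 + 318.3 = 460.6 kN/m
FS = 460.6 / 155.2 = 2.967

FS = 2.97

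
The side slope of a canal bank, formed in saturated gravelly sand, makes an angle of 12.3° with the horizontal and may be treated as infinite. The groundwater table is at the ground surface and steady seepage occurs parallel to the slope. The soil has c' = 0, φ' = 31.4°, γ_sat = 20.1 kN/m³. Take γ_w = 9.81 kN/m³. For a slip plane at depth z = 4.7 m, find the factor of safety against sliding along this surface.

With seepage parallel to the slope and the water table at the surface, the effective normal stress on the slip plane uses the buoyant unit weight γ' = γ_sat − γ_w while the driving shear stress uses γ_sat:
FS = [c' + γ' z cos²β tanφ'] / [γ_sat z sinβ cosβ]
(For c' = 0 this reduces to FS = (γ'/γ_sat)·tanφ'/tanβ.)
γ' = 20.1 − 9.81 = 10.29 kN/m³
Numerator = 0.0 + 10.29·4.7·cos²12.3°·tan31.4° = 0.0 + 10.29·4.7·0.9546·0.6104 = 28.181 kPa
Denominator = 20.1·4.7·sin12.3°·cos12.3° = 20.1·4.7·0.2130·0.9770 = 19.663 kPa
FS = 28.181 / 19.663 = 1.433

FS = 1.43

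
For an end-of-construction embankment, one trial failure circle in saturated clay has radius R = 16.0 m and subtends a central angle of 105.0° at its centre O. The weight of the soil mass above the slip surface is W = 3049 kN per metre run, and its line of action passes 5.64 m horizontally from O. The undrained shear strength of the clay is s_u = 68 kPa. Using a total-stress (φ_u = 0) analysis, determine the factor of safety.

Taking moments about the centre O, the resisting moment is provided by the undrained shear strength acting along the arc:
Arc length L_a = R·θ = 16.0·(105.0°·π/180) = 16.0·1.8326 = 29.32 m
M_R = s_u·L_a·R = 68·29.32·16.0 = 31901.8 kN·m/m
M_D = W·d = 3049·5.64 = 17196.4 kN·m/m
FS = M_R / M_D = 31901.8 / 17196.4 = 1.855

FS = 1.86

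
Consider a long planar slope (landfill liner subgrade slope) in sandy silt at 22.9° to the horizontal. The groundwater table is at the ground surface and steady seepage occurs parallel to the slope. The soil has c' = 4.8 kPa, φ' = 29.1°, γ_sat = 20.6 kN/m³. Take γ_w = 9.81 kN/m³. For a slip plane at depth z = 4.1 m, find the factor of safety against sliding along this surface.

With seepage parallel to the slope and the water table at the surface, the effective normal stress on the slip plane uses the buoyant unit weight γ' = γ_sat − γ_w while the driving shear stress uses γ_sat:
FS = [c' + γ' z cos²β tanφ'] / [γ_sat z sinβ cosβ]
γ' = 20.6 − 9.81 = 10.79 kN/m³
Numerator = 4.8 + 10.79·4.1·cos²22.9°·tan29.1° = 4.8 + 10.79·4.1·0.8486·0.5566 = 25.695 kPa
Denominator = 20.6·4.1·sin22.9°·cos22.9° = 20.6·4.1·0.3891·0.9212 = 30.275 kPa
FS = 25.695 / 30.275 = 0.849

FS = 0.85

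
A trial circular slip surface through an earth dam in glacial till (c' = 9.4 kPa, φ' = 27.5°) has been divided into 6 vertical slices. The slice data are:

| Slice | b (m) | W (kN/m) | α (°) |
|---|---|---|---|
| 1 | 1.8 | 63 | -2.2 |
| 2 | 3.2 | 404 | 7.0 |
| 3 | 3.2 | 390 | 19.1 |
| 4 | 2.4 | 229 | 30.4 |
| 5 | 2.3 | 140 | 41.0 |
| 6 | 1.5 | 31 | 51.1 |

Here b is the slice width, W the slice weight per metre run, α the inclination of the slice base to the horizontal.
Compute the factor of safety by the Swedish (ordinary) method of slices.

FS = 1.86

Ordinary method of slices: FS = Σ[c'·Δl_i + (W_i cosα_i)·tanφ'] / Σ W_i sinα_i, with Δl_i = b_i / cosα_i.
Slice 1: Δl = 1.8/cos(-2.2°) = 1.801 m; N'_1 = 63·cos(-2.2°) = 63.0; c'Δl = 16.93; W sinα = -2.4
Slice 2: Δl = 3.2/cos7.0° = 3.224 m; N'_2 = 404·cos7.0° = 401.0; c'Δl = 30.31; W sinα = 49.2
Slice 3: Δl = 3.2/cos19.1° = 3.386 m; N'_3 = 390·cos19.1° = 368.5; c'Δl = 31.83; W sinα = 127.6
Slice 4: Δl = 2.4/cos30.4° = 2.783 m; N'_4 = 229·cos30.4° = 197.5; c'Δl = 26.16; W sinα = 115.9
Slice 5: Δl = 2.3/cos41.0° = 3.048 m; N'_5 = 140·cos41.0° = 105.7; c'Δl = 28.65; W sinα = 91.8
Slice 6: Δl = 1.5/cos51.1° = 2.389 m; N'_6 = 31·cos51.1° = 19.5; c'Δl = 22.45; W sinα = 24.1
Σc'Δl = 156.3 kN/m; ΣN' = 1155.1 kN/m; ΣW sinα = 406.3 kN/m
Resisting = 156.3 + 1155.1·tan27.5° = 156.3 + 601.3 = 757.6 kN/m
FS = 757.6 / 406.3 = 1.865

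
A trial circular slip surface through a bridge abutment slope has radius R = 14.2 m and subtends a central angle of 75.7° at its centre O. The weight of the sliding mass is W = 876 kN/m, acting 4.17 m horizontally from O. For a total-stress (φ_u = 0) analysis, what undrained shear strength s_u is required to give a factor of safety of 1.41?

FS = s_u·L_a·R / (W·d), so s_u = FS·W·d / (L_a·R).
Arc length L_a = R·θ = 14.2·(75.7°·π/180) = 14.2·1.3212 = 18.76 m
s_u = 1.41·876·4.17 / (18.76·14.2) = 5150.6 / 266.41 = 19.33 kPa

s_u = 19.3 kPa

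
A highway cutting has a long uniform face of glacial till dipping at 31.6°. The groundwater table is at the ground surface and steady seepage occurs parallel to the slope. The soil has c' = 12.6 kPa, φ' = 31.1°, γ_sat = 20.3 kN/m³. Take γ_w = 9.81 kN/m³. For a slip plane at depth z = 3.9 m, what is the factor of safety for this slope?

With seepage parallel to the slope and the water table at the surface, the effective normal stress on the slip plane uses the buoyant unit weight γ' = γ_sat − γ_w while the driving shear stress uses γ_sat:
FS = [c' + γ' z cos²β tanφ'] / [γ_sat z sinβ cosβ]
γ' = 20.3 − 9.81 = 10.49 kN/m³
Numerator = 12.6 + 10.49·3.9·cos²31.6°·tan31.1° = 12.6 + 10.49·3.9·0.7254·0.6032 = 30.503 kPa
Denominator = 20.3·3.9·sin31.6°·cos31.6° = 20.3·3.9·0.5240·0.8517 = 35.333 kPa
FS = 30.503 / 35.333 = 0.863

FS = 0.86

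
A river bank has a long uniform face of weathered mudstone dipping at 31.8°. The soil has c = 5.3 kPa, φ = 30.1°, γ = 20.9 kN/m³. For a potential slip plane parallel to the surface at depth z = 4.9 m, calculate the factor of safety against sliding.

FS = 1.05

For an infinite slope with a slip plane parallel to the surface (no pore pressure): FS = [c + γz cos²β tanφ] / [γz sinβ cosβ].
γz = 20.9·4.9 = 102.41 kN/m²
Numerator = 5.3 + 102.41·cos²31.8°·tan30.1° = 5.3 + 102.41·0.7223·0.5797 = 48.180 kPa
Denominator = 102.41·sin31.8°·cos31.8° = 102.41·0.5270·0.8499 = 45.865 kPa
FS = 48.180 / 45.865 = 1.050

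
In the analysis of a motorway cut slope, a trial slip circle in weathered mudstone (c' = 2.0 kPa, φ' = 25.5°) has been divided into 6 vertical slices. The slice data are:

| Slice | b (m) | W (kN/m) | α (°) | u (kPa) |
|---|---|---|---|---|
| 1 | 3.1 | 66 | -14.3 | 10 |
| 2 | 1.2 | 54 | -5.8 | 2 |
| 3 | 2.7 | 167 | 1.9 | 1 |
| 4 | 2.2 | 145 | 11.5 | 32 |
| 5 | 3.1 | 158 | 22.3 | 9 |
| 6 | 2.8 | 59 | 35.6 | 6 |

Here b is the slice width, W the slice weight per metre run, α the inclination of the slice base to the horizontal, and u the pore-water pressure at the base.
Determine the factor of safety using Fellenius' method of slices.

Ordinary method of slices: FS = Σ[c'·Δl_i + (W_i cosα_i − u_i·Δl_i)·tanφ'] / Σ W_i sinα_i, with Δl_i = b_i / cosα_i.
Slice 1: Δl = 3.1/cos(-14.3°) = 3.199 m; N'_1 = 66·cos(-14.3°) − 10·3.199 = 32.0; c'Δl = 6.40; W sinα = -16.3
Slice 2: Δl = 1.2/cos(-5.8°) = 1.206 m; N'_2 = 54·cos(-5.8°) − 2·1.206 = 51.3; c'Δl = 2.41; W sinα = -5.5
Slice 3: Δl = 2.7/cos1.9° = 2.701 m; N'_3 = 167·cos1.9° − 1·2.701 = 164.2; c'Δl = 5.40; W sinα = 5.5
Slice 4: Δl = 2.2/cos11.5° = 2.245 m; N'_4 = 145·cos11.5° − 32·2.245 = 70.2; c'Δl = 4.49; W sinα = 28.9
Slice 5: Δl = 3.1/cos22.3° = 3.351 m; N'_5 = 158·cos22.3° − 9·3.351 = 116.0; c'Δl = 6.70; W sinα = 60.0
Slice 6: Δl = 2.8/cos35.6° = 3.444 m; N'_6 = 59·cos35.6° − 6·3.444 = 27.3; c'Δl = 6.89; W sinα = 34.3
Σc'Δl = 32.3 kN/m; ΣN' = 461.1 kN/m; ΣW sinα = 107.0 kN/m
Resisting = 32.3 + 461.1·tan25.5° = 32.3 + 219.9 = 252.2 kN/m
FS = 252.2 / 107.0 = 2.357

FS = 2.36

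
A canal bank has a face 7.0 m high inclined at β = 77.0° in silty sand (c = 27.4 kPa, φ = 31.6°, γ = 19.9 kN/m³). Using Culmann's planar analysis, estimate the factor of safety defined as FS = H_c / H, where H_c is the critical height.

FS = 2.19

H_c = (4c/γ) · sinβ cosφ / [1 − cos(β − φ)]
    = (4·27.4/19.9) · sin77.0°·cos31.6° / [1 − cos45.4°]
    = 5.508 · 0.8299 / 0.2978 = 15.35 m
FS = H_c / H = 15.35 / 7.0 = 2.192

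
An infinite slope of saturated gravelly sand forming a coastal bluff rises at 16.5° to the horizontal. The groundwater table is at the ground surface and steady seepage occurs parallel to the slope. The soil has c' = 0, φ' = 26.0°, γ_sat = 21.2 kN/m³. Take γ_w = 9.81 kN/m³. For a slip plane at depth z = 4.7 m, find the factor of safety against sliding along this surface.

FS = 0.88

With seepage parallel to the slope and the water table at the surface, the effective normal stress on the slip plane uses the buoyant unit weight γ' = γ_sat − γ_w while the driving shear stress uses γ_sat:
FS = [c' + γ' z cos²β tanφ'] / [γ_sat z sinβ cosβ]
(For c' = 0 this reduces to FS = (γ'/γ_sat)·tanφ'/tanβ.)
γ' = 21.2 − 9.81 = 11.39 kN/m³
Numerator = 0.0 + 11.39·4.7·cos²16.5°·tan26.0° = 0.0 + 11.39·4.7·0.9193·0.4877 = 24.004 kPa
Denominator = 21.2·4.7·sin16.5°·cos16.5° = 21.2·4.7·0.2840·0.9588 = 27.134 kPa
FS = 24.004 / 27.134 = 0.885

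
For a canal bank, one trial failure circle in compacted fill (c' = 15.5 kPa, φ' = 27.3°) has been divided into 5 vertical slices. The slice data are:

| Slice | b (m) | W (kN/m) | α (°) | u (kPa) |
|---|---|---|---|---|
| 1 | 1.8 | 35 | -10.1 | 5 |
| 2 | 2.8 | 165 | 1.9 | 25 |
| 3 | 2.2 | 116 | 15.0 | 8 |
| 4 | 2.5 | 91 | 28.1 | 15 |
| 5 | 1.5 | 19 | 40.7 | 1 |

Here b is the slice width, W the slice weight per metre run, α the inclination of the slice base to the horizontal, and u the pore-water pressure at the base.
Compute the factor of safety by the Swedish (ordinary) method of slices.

Ordinary method of slices: FS = Σ[c'·Δl_i + (W_i cosα_i − u_i·Δl_i)·tanφ'] / Σ W_i sinα_i, with Δl_i = b_i / cosα_i.
Slice 1: Δl = 1.8/cos(-10.1°) = 1.828 m; N'_1 = 35·cos(-10.1°) − 5·1.828 = 25.3; c'Δl = 28.34; W sinα = -6.1
Slice 2: Δl = 2.8/cos1.9° = 2.802 m; N'_2 = 165·cos1.9° − 25·2.802 = 94.9; c'Δl = 43.42; W sinα = 5.5
Slice 3: Δl = 2.2/cos15.0° = 2.278 m; N'_3 = 116·cos15.0° − 8·2.278 = 93.8; c'Δl = 35.30; W sinα = 30.0
Slice 4: Δl = 2.5/cos28.1° = 2.834 m; N'_4 = 91·cos28.1° − 15·2.834 = 37.8; c'Δl = 43.93; W sinα = 42.9
Slice 5: Δl = 1.5/cos40.7° = 1.979 m; N'_5 = 19·cos40.7° − 1·1.979 = 12.4; c'Δl = 30.67; W sinα = 12.4
Σc'Δl = 181.7 kN/m; ΣN' = 264.2 kN/m; ΣW sinα = 84.6 kN/m
Resisting = 181.7 + 264.2·tan27.3° = 181.7 + 136.4 = 318.0 kN/m
FS = 318.0 / 84.6 = 3.759

FS = 3.76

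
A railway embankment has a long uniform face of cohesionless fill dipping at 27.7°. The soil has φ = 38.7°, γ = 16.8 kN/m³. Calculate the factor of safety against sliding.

FS = 1.53

For a dry cohesionless infinite slope the factor of safety is FS = tanφ / tanβ.
FS = tan38.7° / tan27.7° = 0.8012 / 0.5250 = 1.526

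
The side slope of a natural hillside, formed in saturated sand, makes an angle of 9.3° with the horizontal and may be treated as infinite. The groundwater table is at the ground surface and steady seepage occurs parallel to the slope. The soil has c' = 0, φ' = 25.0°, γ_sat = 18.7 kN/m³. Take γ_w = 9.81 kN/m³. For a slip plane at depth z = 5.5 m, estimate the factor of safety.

With seepage parallel to the slope and the water table at the surface, the effective normal stress on the slip plane uses the buoyant unit weight γ' = γ_sat − γ_w while the driving shear stress uses γ_sat:
FS = [c' + γ' z cos²β tanφ'] / [γ_sat z sinβ cosβ]
(For c' = 0 this reduces to FS = (γ'/γ_sat)·tanφ'/tanβ.)
γ' = 18.7 − 9.81 = 8.89 kN/m³
Numerator = 0.0 + 8.89·5.5·cos²9.3°·tan25.0° = 0.0 + 8.89·5.5·0.9739·0.4663 = 22.205 kPa
Denominator = 18.7·5.5·sin9.3°·cos9.3° = 18.7·5.5·0.1616·0.9869 = 16.402 kPa
FS = 22.205 / 16.402 = 1.354

FS = 1.35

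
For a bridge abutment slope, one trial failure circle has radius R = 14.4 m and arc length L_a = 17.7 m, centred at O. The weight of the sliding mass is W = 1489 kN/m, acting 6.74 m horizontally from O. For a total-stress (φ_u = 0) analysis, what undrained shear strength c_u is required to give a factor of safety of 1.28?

c_u = 50.4 kPa

FS = c_u·L_a·R / (W·d), so c_u = FS·W·d / (L_a·R).
c_u = 1.28·1489·6.74 / (17.70·14.4) = 12845.9 / 254.88 = 50.40 kPa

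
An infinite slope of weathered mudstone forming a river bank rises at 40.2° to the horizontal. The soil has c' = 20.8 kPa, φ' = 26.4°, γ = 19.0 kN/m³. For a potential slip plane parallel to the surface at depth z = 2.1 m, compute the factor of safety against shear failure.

For an infinite slope with a slip plane parallel to the surface (no pore pressure): FS = [c' + γz cos²β tanφ'] / [γz sinβ cosβ].
γz = 19.0·2.1 = 39.90 kN/m²
Numerator = 20.8 + 39.90·cos²40.2°·tan26.4° = 20.8 + 39.90·0.5834·0.4964 = 32.355 kPa
Denominator = 39.90·sin40.2°·cos40.2° = 39.90·0.6455·0.7638 = 19.671 kPa
FS = 32.355 / 19.671 = 1.645

FS = 1.64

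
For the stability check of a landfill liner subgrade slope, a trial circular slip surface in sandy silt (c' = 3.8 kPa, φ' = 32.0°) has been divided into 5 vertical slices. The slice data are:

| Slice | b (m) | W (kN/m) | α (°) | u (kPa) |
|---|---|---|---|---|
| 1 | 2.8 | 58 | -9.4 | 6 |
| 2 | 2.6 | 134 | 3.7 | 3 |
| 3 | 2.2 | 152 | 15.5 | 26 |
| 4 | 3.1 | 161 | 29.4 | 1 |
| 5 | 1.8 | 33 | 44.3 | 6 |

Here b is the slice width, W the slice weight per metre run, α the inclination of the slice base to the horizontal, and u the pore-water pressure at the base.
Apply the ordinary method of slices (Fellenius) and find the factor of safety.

FS = 2.12

Ordinary method of slices: FS = Σ[c'·Δl_i + (W_i cosα_i − u_i·Δl_i)·tanφ'] / Σ W_i sinα_i, with Δl_i = b_i / cosα_i.
Slice 1: Δl = 2.8/cos(-9.4°) = 2.838 m; N'_1 = 58·cos(-9.4°) − 6·2.838 = 40.2; c'Δl = 10.78; W sinα = -9.5
Slice 2: Δl = 2.6/cos3.7° = 2.605 m; N'_2 = 134·cos3.7° − 3·2.605 = 125.9; c'Δl = 9.90; W sinα = 8.6
Slice 3: Δl = 2.2/cos15.5° = 2.283 m; N'_3 = 152·cos15.5° − 26·2.283 = 87.1; c'Δl = 8.68; W sinα = 40.6
Slice 4: Δl = 3.1/cos29.4° = 3.558 m; N'_4 = 161·cos29.4° − 1·3.558 = 136.7; c'Δl = 13.52; W sinα = 79.0
Slice 5: Δl = 1.8/cos44.3° = 2.515 m; N'_5 = 33·cos44.3° − 6·2.515 = 8.5; c'Δl = 9.56; W sinα = 23.0
Σc'Δl = 52.4 kN/m; ΣN' = 398.4 kN/m; ΣW sinα = 141.9 kN/m
Resisting = 52.4 + 398.4·tan32.0° = 52.4 + 249.0 = 301.4 kN/m
FS = 301.4 / 141.9 = 2.124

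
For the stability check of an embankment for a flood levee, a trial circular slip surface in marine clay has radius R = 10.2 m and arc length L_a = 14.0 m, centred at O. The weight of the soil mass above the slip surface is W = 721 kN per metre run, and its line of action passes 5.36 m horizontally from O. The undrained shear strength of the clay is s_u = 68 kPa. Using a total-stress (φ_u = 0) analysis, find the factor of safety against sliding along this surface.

FS = 2.51

Taking moments about the centre O, the resisting moment is provided by the undrained shear strength acting along the arc:
M_R = s_u·L_a·R = 68·14.00·10.2 = 9710.4 kN·m/m
M_D = W·d = 721·5.36 = 3864.6 kN·m/m
FS = M_R / M_D = 9710.4 / 3864.6 = 2.513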